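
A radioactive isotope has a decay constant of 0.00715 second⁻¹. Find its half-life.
t½ = ln(2)/λ = 96.94 seconds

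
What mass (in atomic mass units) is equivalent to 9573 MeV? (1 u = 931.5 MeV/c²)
m = E/c² = 10.28 u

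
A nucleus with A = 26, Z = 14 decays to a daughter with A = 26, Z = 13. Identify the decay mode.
ΔA = 0, ΔZ = -1 ⇒ beta-plus decay (β⁺) or electron capture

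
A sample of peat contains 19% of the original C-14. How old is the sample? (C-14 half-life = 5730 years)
Age = t½ × log₂(1/ratio) = 13730 years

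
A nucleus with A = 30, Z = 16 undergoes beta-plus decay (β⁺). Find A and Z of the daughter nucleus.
Daughter: A = 30, Z = 15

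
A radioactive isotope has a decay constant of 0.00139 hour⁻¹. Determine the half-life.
t½ = ln(2)/λ = 498.7 hours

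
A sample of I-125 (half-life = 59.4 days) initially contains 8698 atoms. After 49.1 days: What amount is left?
N = N₀(1/2)^(t/t½) = 4904 atoms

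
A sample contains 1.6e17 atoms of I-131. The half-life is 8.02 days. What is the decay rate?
A = λN = 1.383e16 decays/day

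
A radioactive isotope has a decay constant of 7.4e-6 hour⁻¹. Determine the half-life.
t½ = ln(2)/λ = 93670 hours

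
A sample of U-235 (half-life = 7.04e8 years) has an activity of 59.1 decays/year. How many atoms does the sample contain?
N = A/λ = 6.003e10 atoms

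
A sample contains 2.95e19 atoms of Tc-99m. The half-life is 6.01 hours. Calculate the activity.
A = λN = 3.402e18 decays/hour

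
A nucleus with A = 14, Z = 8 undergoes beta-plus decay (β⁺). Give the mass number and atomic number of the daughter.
Daughter: A = 14, Z = 7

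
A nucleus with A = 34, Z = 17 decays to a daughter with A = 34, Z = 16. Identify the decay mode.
ΔA = 0, ΔZ = -1 ⇒ beta-plus decay (β⁺) or electron capture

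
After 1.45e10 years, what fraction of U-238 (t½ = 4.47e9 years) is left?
N/N₀ = (1/2)^(t/t½) = 0.1056 = 10.6%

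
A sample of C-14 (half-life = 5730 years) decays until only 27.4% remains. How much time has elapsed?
t = t½ × log₂(N₀/N) = 10700 years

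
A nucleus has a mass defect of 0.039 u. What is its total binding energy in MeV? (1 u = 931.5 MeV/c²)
B.E. = Δm × 931.5 = 36.33 MeV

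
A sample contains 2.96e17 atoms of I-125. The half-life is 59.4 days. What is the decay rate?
A = λN = 3.454e15 decays/day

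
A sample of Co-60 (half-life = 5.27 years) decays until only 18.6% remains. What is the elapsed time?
t = t½ × log₂(N₀/N) = 12.79 years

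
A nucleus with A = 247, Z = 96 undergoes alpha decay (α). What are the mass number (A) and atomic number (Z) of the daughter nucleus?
Daughter: A = 243, Z = 94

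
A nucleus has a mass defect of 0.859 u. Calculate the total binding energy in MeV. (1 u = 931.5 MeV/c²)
B.E. = Δm × 931.5 = 800.2 MeV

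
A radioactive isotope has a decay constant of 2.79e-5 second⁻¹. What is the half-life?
t½ = ln(2)/λ = 24840 seconds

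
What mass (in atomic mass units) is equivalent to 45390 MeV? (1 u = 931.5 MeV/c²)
m = E/c² = 48.73 u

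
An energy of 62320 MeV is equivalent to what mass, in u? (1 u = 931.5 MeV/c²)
m = E/c² = 66.9 u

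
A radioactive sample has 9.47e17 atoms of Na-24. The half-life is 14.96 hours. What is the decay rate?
A = λN = 4.388e16 decays/hour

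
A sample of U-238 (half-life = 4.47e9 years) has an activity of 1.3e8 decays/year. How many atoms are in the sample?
N = A/λ = 8.384e17 atoms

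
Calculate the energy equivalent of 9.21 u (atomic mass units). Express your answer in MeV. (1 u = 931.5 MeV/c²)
E = mc² = 8579 MeV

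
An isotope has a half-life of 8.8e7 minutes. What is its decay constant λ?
λ = ln(2)/t½ = 7.877e-9 minute⁻¹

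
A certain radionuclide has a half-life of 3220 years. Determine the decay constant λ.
λ = ln(2)/t½ = 2.153e-4 year⁻¹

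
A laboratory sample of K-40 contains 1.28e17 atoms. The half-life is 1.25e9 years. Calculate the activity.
A = λN = 7.098e7 decays/year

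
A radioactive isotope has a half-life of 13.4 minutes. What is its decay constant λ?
λ = ln(2)/t½ = 0.05173 minute⁻¹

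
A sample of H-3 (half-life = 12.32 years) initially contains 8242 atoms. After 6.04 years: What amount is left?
N = N₀(1/2)^(t/t½) = 5867 atoms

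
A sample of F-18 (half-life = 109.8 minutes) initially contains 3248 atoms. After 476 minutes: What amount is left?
N = N₀(1/2)^(t/t½) = 160.9 atoms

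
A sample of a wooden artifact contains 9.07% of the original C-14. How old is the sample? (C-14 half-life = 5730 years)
Age = t½ × log₂(1/ratio) = 19840 years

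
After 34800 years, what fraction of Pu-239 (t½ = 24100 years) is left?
N/N₀ = (1/2)^(t/t½) = 0.3676 = 36.8%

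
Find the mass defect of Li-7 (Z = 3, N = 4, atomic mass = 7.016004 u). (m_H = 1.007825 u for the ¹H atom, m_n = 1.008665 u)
Δm = Z·m_H + N·m_n − M = 0.04213 u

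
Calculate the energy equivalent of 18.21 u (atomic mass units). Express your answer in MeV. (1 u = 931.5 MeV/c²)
E = mc² = 16960 MeV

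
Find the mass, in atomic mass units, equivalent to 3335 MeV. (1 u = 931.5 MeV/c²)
m = E/c² = 3.58 u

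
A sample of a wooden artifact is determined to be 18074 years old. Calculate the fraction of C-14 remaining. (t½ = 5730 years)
N/N₀ = (1/2)^(t/t½) = 0.1123 = 11.2%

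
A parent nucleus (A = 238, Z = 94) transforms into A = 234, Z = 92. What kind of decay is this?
ΔA = -4, ΔZ = -2 ⇒ alpha decay (α)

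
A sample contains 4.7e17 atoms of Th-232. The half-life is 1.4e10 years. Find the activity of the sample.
A = λN = 2.327e7 decays/year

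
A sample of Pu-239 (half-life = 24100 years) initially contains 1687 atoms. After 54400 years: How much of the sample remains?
N = N₀(1/2)^(t/t½) = 352.9 atoms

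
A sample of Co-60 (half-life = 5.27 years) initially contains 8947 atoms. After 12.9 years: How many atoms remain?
N = N₀(1/2)^(t/t½) = 1640 atoms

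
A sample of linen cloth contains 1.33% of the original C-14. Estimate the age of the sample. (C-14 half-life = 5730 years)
Age = t½ × log₂(1/ratio) = 35710 years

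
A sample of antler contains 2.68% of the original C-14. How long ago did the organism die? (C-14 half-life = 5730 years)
Age = t½ × log₂(1/ratio) = 29920 years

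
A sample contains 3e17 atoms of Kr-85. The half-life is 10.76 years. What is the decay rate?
A = λN = 1.933e16 decays/year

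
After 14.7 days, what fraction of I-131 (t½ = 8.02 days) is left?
N/N₀ = (1/2)^(t/t½) = 0.2807 = 28.1%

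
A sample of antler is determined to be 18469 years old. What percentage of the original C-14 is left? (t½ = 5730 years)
N/N₀ = (1/2)^(t/t½) = 0.1071 = 10.7%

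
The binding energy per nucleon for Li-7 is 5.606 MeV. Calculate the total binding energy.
B.E. = 5.606 × 7 = 39.24 MeV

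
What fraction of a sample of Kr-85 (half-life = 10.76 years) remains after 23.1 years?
N/N₀ = (1/2)^(t/t½) = 0.2258 = 22.6%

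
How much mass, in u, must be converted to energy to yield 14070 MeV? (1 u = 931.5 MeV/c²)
m = E/c² = 15.1 u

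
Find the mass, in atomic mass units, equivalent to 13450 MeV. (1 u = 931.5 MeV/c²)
m = E/c² = 14.44 u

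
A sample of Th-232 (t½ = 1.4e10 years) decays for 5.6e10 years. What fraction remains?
N/N₀ = (1/2)^(t/t½) = 0.0625 = 6.25%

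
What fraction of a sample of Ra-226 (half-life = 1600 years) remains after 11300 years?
N/N₀ = (1/2)^(t/t½) = 0.007481 = 0.748%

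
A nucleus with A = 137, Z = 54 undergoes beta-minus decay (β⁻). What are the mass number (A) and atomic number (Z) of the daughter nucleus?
Daughter: A = 137, Z = 55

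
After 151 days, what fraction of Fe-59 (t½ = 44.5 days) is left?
N/N₀ = (1/2)^(t/t½) = 0.09518 = 9.52%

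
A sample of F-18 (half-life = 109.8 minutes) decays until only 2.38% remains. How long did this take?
t = t½ × log₂(N₀/N) = 592.1 minutes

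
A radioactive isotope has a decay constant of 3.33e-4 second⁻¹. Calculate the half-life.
t½ = ln(2)/λ = 2082 seconds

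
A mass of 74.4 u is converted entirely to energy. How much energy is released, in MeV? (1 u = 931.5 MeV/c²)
E = mc² = 69300 MeV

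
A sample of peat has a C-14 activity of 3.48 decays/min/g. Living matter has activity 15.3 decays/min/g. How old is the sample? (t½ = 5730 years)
Age = t½ × log₂(A₀/A) = 12240 years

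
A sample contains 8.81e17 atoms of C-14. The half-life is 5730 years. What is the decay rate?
A = λN = 1.066e14 decays/year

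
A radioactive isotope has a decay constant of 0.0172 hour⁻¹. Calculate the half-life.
t½ = ln(2)/λ = 40.3 hours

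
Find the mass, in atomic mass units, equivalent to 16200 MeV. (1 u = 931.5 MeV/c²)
m = E/c² = 17.39 u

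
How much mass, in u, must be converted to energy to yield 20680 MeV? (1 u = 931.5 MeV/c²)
m = E/c² = 22.2 u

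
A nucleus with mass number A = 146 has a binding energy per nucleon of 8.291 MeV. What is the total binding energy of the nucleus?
B.E. = 8.291 × 146 = 1210 MeV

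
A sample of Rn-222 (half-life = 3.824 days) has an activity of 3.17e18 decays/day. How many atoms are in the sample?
N = A/λ = 1.749e19 atoms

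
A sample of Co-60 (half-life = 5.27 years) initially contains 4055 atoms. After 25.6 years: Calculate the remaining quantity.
N = N₀(1/2)^(t/t½) = 139.9 atoms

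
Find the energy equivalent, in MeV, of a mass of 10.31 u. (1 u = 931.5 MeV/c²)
E = mc² = 9604 MeV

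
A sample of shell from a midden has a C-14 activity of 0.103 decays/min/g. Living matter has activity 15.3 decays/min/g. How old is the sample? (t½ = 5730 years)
Age = t½ × log₂(A₀/A) = 41340 years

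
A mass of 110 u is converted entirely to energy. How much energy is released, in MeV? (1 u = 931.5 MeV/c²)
E = mc² = 1.025e5 MeV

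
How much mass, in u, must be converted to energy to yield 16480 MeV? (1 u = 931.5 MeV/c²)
m = E/c² = 17.69 u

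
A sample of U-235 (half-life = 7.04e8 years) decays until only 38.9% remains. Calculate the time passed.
t = t½ × log₂(N₀/N) = 9.59e8 years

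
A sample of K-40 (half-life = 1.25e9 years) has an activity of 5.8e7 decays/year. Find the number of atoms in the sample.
N = A/λ = 1.046e17 atoms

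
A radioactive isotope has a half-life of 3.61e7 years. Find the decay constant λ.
λ = ln(2)/t½ = 1.92e-8 year⁻¹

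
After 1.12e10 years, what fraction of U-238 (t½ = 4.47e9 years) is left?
N/N₀ = (1/2)^(t/t½) = 0.1761 = 17.6%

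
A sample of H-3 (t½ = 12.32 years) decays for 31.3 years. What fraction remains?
N/N₀ = (1/2)^(t/t½) = 0.1719 = 17.2%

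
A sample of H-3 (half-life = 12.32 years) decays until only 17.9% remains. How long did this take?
t = t½ × log₂(N₀/N) = 30.58 years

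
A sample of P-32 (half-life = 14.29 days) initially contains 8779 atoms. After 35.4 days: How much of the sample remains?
N = N₀(1/2)^(t/t½) = 1577 atoms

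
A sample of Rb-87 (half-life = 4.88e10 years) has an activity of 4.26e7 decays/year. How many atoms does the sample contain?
N = A/λ = 2.999e18 atoms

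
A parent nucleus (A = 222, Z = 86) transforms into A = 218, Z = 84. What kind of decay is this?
ΔA = -4, ΔZ = -2 ⇒ alpha decay (α)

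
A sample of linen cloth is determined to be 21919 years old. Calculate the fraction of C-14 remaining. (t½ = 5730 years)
N/N₀ = (1/2)^(t/t½) = 0.07055 = 7.05%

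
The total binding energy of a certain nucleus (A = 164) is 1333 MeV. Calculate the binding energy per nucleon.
B.E./A = 1333/164 = 8.128 MeV/nucleon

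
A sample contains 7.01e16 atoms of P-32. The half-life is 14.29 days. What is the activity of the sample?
A = λN = 3.4e15 decays/day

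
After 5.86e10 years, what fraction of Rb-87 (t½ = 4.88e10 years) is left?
N/N₀ = (1/2)^(t/t½) = 0.435 = 43.5%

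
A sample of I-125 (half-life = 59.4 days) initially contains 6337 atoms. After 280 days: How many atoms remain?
N = N₀(1/2)^(t/t½) = 241.5 atoms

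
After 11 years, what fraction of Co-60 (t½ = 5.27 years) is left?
N/N₀ = (1/2)^(t/t½) = 0.2353 = 23.5%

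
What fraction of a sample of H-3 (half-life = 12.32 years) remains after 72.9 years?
N/N₀ = (1/2)^(t/t½) = 0.01655 = 1.65%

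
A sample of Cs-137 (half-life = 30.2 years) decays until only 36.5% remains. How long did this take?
t = t½ × log₂(N₀/N) = 43.91 years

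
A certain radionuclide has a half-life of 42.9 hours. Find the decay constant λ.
λ = ln(2)/t½ = 0.01616 hour⁻¹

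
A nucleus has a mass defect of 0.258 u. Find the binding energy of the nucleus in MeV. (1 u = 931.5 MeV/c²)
B.E. = Δm × 931.5 = 240.3 MeV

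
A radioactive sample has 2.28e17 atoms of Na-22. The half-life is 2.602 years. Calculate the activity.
A = λN = 6.074e16 decays/year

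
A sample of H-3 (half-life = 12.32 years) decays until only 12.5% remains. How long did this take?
t = t½ × log₂(N₀/N) = 36.96 years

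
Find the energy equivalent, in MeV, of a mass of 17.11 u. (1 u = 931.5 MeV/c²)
E = mc² = 15940 MeV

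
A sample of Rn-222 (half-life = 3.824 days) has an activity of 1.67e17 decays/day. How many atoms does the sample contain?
N = A/λ = 9.213e17 atoms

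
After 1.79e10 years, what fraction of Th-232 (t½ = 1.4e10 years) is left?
N/N₀ = (1/2)^(t/t½) = 0.4122 = 41.2%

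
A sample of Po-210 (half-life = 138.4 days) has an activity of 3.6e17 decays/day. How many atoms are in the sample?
N = A/λ = 7.188e19 atoms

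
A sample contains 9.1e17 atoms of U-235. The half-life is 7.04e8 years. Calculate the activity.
A = λN = 8.96e8 decays/year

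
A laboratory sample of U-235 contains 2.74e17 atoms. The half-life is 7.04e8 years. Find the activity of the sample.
A = λN = 2.698e8 decays/year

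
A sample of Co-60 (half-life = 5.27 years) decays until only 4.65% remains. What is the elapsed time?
t = t½ × log₂(N₀/N) = 23.33 years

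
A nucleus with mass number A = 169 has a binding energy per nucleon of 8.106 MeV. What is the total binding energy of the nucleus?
B.E. = 8.106 × 169 = 1370 MeV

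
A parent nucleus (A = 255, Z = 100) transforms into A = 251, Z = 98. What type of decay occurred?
ΔA = -4, ΔZ = -2 ⇒ alpha decay (α)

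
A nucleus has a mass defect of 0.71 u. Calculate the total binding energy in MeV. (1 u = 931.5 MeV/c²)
B.E. = Δm × 931.5 = 661.4 MeV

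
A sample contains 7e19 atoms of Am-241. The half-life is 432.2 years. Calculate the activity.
A = λN = 1.123e17 decays/year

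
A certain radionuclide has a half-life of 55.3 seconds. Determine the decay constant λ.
λ = ln(2)/t½ = 0.01253 second⁻¹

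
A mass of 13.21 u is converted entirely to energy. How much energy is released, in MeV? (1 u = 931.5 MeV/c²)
E = mc² = 12310 MeV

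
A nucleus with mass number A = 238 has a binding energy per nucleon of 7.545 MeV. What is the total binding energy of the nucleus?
B.E. = 7.545 × 238 = 1796 MeV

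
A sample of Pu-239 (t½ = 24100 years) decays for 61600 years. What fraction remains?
N/N₀ = (1/2)^(t/t½) = 0.17 = 17%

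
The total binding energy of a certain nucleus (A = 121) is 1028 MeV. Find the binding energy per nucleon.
B.E./A = 1028/121 = 8.496 MeV/nucleon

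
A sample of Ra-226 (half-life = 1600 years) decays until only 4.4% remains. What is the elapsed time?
t = t½ × log₂(N₀/N) = 7210 years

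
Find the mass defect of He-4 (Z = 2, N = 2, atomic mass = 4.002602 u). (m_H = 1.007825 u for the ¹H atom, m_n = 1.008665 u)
Δm = Z·m_H + N·m_n − M = 0.03038 u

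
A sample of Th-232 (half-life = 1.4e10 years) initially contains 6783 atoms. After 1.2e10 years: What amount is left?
N = N₀(1/2)^(t/t½) = 3745 atoms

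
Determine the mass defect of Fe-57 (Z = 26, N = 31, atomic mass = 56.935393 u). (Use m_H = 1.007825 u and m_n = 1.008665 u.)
Δm = Z·m_H + N·m_n − M = 0.5367 u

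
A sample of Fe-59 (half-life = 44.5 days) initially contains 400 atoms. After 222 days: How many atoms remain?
N = N₀(1/2)^(t/t½) = 12.6 atoms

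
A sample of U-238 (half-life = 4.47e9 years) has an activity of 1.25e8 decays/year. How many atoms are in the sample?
N = A/λ = 8.061e17 atoms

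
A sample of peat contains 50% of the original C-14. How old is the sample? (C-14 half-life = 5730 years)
Age = t½ × log₂(1/ratio) = 5730 years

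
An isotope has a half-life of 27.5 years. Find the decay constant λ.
λ = ln(2)/t½ = 0.02521 year⁻¹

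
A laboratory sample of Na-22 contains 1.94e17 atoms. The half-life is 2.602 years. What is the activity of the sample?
A = λN = 5.168e16 decays/year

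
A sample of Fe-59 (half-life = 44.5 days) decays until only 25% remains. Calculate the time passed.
t = t½ × log₂(N₀/N) = 89 days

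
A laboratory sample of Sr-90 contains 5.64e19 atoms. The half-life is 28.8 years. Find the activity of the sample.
A = λN = 1.357e18 decays/year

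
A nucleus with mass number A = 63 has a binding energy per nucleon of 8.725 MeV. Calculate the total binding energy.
B.E. = 8.725 × 63 = 549.7 MeV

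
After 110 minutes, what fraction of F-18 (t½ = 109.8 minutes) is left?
N/N₀ = (1/2)^(t/t½) = 0.4994 = 49.9%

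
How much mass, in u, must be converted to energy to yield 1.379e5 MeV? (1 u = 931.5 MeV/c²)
m = E/c² = 148 u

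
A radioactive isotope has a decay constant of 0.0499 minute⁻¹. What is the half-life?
t½ = ln(2)/λ = 13.89 minutes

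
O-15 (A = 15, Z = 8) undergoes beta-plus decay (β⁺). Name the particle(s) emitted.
β⁺: positron (e⁺) + neutrino (νₑ)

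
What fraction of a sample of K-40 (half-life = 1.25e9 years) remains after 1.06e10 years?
N/N₀ = (1/2)^(t/t½) = 0.002801 = 0.28%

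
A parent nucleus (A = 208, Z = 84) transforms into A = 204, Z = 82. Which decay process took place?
ΔA = -4, ΔZ = -2 ⇒ alpha decay (α)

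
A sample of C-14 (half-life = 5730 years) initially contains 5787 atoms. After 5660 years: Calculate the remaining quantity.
N = N₀(1/2)^(t/t½) = 2918 atoms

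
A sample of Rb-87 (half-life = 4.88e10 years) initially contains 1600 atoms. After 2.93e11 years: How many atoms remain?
N = N₀(1/2)^(t/t½) = 24.93 atoms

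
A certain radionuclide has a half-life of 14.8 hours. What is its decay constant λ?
λ = ln(2)/t½ = 0.04683 hour⁻¹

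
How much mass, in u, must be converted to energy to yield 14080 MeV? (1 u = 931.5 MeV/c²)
m = E/c² = 15.12 u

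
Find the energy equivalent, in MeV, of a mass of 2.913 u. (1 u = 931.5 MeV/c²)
E = mc² = 2713 MeV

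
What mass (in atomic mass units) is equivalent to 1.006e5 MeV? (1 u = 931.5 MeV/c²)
m = E/c² = 108 u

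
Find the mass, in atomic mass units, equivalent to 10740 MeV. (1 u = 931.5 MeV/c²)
m = E/c² = 11.53 u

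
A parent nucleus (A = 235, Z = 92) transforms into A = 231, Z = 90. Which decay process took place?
ΔA = -4, ΔZ = -2 ⇒ alpha decay (α)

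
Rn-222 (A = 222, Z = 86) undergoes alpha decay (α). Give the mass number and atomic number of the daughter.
Daughter: A = 218, Z = 84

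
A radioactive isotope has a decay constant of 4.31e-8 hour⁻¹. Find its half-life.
t½ = ln(2)/λ = 1.608e7 hours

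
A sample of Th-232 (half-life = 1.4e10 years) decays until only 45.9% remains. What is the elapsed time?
t = t½ × log₂(N₀/N) = 1.573e10 years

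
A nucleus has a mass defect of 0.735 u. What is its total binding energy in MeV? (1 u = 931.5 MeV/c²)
B.E. = Δm × 931.5 = 684.7 MeV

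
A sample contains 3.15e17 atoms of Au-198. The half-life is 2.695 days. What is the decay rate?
A = λN = 8.102e16 decays/day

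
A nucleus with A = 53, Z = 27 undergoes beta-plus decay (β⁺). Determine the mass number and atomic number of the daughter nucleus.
Daughter: A = 53, Z = 26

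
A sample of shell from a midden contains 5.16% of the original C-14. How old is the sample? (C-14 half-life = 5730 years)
Age = t½ × log₂(1/ratio) = 24500 years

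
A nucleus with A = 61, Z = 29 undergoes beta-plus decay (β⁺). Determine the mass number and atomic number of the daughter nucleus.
Daughter: A = 61, Z = 28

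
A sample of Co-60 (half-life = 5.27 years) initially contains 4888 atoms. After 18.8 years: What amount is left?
N = N₀(1/2)^(t/t½) = 412.3 atoms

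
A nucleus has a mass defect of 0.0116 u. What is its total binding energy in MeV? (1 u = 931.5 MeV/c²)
B.E. = Δm × 931.5 = 10.81 MeV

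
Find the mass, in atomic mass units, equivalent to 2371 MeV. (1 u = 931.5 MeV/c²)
m = E/c² = 2.545 u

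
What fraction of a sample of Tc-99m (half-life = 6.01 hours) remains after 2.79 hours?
N/N₀ = (1/2)^(t/t½) = 0.7249 = 72.5%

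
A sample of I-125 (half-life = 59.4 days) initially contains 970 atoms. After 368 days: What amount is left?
N = N₀(1/2)^(t/t½) = 13.24 atoms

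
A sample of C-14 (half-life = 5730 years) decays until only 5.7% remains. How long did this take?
t = t½ × log₂(N₀/N) = 23680 years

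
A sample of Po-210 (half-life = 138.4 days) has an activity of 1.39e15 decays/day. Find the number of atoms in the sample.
N = A/λ = 2.775e17 atoms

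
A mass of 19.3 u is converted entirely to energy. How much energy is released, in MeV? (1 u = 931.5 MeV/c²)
E = mc² = 17980 MeV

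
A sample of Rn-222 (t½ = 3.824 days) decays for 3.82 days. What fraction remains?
N/N₀ = (1/2)^(t/t½) = 0.5004 = 50%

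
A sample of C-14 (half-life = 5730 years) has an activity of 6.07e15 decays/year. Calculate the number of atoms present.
N = A/λ = 5.018e19 atoms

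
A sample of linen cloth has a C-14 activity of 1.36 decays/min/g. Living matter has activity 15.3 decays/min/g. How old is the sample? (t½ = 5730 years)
Age = t½ × log₂(A₀/A) = 20010 years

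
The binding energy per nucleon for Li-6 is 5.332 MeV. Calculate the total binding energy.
B.E. = 5.332 × 6 = 31.99 MeV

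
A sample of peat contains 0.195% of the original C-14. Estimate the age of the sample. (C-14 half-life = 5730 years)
Age = t½ × log₂(1/ratio) = 51580 years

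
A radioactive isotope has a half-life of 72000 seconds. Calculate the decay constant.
λ = ln(2)/t½ = 9.627e-6 second⁻¹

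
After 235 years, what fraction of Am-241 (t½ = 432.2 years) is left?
N/N₀ = (1/2)^(t/t½) = 0.686 = 68.6%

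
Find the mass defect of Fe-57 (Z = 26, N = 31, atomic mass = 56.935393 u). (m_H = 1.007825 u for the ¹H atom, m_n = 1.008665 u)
Δm = Z·m_H + N·m_n − M = 0.5367 u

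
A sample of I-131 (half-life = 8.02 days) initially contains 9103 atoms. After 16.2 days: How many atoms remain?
N = N₀(1/2)^(t/t½) = 2244 atoms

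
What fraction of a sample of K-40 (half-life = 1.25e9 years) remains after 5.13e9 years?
N/N₀ = (1/2)^(t/t½) = 0.05815 = 5.82%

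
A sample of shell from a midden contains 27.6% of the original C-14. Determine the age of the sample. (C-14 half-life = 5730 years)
Age = t½ × log₂(1/ratio) = 10640 years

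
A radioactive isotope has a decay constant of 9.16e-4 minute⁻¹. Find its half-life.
t½ = ln(2)/λ = 756.7 minutes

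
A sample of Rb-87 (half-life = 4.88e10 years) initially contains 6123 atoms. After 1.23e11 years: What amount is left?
N = N₀(1/2)^(t/t½) = 1067 atoms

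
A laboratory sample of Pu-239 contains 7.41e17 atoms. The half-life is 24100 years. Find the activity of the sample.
A = λN = 2.131e13 decays/year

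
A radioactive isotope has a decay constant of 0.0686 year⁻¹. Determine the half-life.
t½ = ln(2)/λ = 10.1 years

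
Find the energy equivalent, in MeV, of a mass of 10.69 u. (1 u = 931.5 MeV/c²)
E = mc² = 9958 MeV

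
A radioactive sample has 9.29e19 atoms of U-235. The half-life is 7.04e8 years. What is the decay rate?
A = λN = 9.147e10 decays/year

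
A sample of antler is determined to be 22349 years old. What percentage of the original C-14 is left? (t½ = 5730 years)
N/N₀ = (1/2)^(t/t½) = 0.06697 = 6.7%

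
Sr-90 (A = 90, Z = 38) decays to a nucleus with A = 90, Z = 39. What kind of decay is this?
ΔA = 0, ΔZ = +1 ⇒ beta-minus decay (β⁻)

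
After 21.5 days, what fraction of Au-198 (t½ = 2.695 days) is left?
N/N₀ = (1/2)^(t/t½) = 0.003967 = 0.397%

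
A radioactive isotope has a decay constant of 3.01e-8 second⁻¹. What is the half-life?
t½ = ln(2)/λ = 2.303e7 seconds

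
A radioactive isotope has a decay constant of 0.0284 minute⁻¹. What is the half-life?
t½ = ln(2)/λ = 24.41 minutes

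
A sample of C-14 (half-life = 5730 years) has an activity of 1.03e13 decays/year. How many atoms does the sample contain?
N = A/λ = 8.515e16 atoms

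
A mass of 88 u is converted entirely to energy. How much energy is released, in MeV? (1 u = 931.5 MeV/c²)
E = mc² = 81970 MeV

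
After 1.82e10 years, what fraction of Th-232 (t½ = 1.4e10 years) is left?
N/N₀ = (1/2)^(t/t½) = 0.4061 = 40.6%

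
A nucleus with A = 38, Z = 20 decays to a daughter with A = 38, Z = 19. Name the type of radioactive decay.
ΔA = 0, ΔZ = -1 ⇒ beta-plus decay (β⁺) or electron capture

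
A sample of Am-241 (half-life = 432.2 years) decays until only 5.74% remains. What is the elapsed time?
t = t½ × log₂(N₀/N) = 1782 years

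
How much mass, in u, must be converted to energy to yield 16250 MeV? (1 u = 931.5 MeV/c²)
m = E/c² = 17.44 u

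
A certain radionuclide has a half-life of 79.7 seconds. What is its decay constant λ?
λ = ln(2)/t½ = 0.008697 second⁻¹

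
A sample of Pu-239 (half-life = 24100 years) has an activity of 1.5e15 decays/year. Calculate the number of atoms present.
N = A/λ = 5.215e19 atoms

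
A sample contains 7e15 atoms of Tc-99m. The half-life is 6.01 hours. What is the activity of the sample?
A = λN = 8.073e14 decays/hour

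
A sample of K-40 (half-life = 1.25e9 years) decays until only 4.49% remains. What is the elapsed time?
t = t½ × log₂(N₀/N) = 5.596e9 years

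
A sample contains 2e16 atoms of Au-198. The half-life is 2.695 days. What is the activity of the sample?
A = λN = 5.144e15 decays/day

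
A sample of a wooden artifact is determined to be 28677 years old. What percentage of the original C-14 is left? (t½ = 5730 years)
N/N₀ = (1/2)^(t/t½) = 0.03115 = 3.11%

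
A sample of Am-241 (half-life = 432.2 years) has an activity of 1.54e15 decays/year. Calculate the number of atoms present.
N = A/λ = 9.602e17 atoms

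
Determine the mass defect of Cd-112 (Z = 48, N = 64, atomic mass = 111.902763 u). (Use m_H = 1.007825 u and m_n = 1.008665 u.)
Δm = Z·m_H + N·m_n − M = 1.027 u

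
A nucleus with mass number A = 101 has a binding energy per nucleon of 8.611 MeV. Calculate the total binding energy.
B.E. = 8.611 × 101 = 869.7 MeV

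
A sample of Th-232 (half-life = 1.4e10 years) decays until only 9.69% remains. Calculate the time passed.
t = t½ × log₂(N₀/N) = 4.714e10 years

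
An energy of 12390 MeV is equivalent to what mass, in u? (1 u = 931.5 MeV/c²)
m = E/c² = 13.3 u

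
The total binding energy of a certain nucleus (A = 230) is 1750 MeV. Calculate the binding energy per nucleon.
B.E./A = 1750/230 = 7.609 MeV/nucleon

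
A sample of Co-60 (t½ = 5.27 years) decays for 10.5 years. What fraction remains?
N/N₀ = (1/2)^(t/t½) = 0.2513 = 25.1%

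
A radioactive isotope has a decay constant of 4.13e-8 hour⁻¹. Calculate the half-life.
t½ = ln(2)/λ = 1.678e7 hours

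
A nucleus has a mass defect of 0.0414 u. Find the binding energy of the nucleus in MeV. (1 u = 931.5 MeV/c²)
B.E. = Δm × 931.5 = 38.56 MeV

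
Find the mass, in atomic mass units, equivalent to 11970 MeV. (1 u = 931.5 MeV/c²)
m = E/c² = 12.85 u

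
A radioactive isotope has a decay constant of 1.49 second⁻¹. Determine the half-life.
t½ = ln(2)/λ = 0.4652 seconds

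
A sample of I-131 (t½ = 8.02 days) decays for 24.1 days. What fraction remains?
N/N₀ = (1/2)^(t/t½) = 0.1246 = 12.5%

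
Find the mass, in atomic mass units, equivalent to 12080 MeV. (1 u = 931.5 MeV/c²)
m = E/c² = 12.97 u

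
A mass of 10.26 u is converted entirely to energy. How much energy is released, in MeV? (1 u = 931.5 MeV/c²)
E = mc² = 9557 MeV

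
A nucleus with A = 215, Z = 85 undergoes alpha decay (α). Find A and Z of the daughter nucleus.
Daughter: A = 211, Z = 83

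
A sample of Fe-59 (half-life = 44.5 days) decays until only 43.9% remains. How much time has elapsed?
t = t½ × log₂(N₀/N) = 52.85 days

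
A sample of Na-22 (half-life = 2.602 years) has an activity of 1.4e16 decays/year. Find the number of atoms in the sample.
N = A/λ = 5.255e16 atoms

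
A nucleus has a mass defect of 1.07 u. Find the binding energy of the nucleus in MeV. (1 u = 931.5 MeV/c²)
B.E. = Δm × 931.5 = 996.7 MeV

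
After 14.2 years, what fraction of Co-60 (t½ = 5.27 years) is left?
N/N₀ = (1/2)^(t/t½) = 0.1545 = 15.4%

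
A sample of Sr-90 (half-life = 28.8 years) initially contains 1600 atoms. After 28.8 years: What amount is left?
N = N₀(1/2)^(t/t½) = 800 atoms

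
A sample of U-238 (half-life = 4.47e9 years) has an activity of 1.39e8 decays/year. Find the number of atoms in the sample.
N = A/λ = 8.964e17 atoms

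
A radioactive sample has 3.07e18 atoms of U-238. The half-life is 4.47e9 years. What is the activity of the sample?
A = λN = 4.761e8 decays/year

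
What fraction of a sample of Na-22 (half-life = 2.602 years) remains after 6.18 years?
N/N₀ = (1/2)^(t/t½) = 0.1928 = 19.3%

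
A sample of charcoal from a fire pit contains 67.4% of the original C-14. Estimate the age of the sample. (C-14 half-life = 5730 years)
Age = t½ × log₂(1/ratio) = 3261 years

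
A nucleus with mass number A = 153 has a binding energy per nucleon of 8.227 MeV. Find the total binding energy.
B.E. = 8.227 × 153 = 1259 MeV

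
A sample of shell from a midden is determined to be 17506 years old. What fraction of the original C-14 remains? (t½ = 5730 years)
N/N₀ = (1/2)^(t/t½) = 0.1203 = 12%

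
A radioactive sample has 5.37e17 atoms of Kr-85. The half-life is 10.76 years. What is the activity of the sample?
A = λN = 3.459e16 decays/year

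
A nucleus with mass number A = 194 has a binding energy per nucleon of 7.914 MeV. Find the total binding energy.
B.E. = 7.914 × 194 = 1535 MeV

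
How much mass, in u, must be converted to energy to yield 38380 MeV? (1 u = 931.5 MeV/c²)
m = E/c² = 41.2 u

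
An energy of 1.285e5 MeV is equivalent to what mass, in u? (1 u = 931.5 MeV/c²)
m = E/c² = 137.9 u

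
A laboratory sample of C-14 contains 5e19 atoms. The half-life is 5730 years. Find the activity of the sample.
A = λN = 6.048e15 decays/year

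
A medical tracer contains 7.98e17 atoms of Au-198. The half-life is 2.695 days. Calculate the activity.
A = λN = 2.052e17 decays/day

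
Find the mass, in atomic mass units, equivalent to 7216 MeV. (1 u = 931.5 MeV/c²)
m = E/c² = 7.747 u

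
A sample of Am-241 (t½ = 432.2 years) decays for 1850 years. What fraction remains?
N/N₀ = (1/2)^(t/t½) = 0.05146 = 5.15%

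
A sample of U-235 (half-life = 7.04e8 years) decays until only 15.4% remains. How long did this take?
t = t½ × log₂(N₀/N) = 1.9e9 years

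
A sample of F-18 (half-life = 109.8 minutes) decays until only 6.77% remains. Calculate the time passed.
t = t½ × log₂(N₀/N) = 426.5 minutes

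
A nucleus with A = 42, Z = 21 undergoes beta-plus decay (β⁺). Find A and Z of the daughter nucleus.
Daughter: A = 42, Z = 20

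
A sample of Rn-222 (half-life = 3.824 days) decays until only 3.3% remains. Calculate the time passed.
t = t½ × log₂(N₀/N) = 18.82 days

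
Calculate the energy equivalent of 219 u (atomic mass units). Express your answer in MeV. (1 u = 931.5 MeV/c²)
E = mc² = 2.04e5 MeV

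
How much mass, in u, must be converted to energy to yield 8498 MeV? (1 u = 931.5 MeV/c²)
m = E/c² = 9.123 u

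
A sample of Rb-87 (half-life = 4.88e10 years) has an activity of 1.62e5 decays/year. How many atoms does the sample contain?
N = A/λ = 1.141e16 atoms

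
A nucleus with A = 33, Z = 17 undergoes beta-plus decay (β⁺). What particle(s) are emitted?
β⁺: positron (e⁺) + neutrino (νₑ)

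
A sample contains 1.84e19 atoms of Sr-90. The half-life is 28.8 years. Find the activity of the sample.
A = λN = 4.428e17 decays/year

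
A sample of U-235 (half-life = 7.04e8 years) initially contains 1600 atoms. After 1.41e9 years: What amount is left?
N = N₀(1/2)^(t/t½) = 399.2 atoms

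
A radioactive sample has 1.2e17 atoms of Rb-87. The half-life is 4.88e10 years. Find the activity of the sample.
A = λN = 1.704e6 decays/year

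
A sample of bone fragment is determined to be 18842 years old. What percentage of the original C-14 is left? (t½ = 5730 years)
N/N₀ = (1/2)^(t/t½) = 0.1024 = 10.2%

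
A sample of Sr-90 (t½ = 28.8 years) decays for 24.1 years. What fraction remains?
N/N₀ = (1/2)^(t/t½) = 0.5599 = 56%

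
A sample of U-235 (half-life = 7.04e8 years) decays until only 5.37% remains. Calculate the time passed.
t = t½ × log₂(N₀/N) = 2.97e9 years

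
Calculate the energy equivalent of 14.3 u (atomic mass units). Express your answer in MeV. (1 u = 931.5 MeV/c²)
E = mc² = 13320 MeV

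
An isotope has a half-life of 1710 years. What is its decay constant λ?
λ = ln(2)/t½ = 4.053e-4 year⁻¹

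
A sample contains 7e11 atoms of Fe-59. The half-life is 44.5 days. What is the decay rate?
A = λN = 1.09e10 decays/day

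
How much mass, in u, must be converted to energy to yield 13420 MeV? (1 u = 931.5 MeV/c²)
m = E/c² = 14.41 u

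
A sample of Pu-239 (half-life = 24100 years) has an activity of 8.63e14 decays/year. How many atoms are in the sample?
N = A/λ = 3.001e19 atoms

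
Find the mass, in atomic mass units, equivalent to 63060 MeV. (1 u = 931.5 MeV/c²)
m = E/c² = 67.7 u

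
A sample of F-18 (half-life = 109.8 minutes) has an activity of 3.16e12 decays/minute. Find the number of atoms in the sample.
N = A/λ = 5.006e14 atoms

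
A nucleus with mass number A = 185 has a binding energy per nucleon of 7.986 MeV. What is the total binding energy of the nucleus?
B.E. = 7.986 × 185 = 1477 MeV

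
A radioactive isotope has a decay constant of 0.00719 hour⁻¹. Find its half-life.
t½ = ln(2)/λ = 96.4 hours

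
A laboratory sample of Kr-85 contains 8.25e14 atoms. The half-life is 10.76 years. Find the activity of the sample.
A = λN = 5.315e13 decays/year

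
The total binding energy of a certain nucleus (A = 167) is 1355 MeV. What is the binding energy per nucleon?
B.E./A = 1355/167 = 8.114 MeV/nucleon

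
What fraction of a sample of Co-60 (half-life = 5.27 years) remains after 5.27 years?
N/N₀ = (1/2)^(t/t½) = 0.5 = 50%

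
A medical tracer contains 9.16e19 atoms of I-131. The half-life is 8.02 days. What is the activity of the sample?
A = λN = 7.917e18 decays/day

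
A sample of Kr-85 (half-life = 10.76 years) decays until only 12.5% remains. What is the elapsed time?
t = t½ × log₂(N₀/N) = 32.28 years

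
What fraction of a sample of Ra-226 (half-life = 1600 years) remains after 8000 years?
N/N₀ = (1/2)^(t/t½) = 0.03125 = 3.12%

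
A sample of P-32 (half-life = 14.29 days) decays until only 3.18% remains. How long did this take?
t = t½ × log₂(N₀/N) = 71.09 days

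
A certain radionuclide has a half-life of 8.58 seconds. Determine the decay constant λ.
λ = ln(2)/t½ = 0.08079 second⁻¹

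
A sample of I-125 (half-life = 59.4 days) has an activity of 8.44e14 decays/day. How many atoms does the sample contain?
N = A/λ = 7.233e16 atoms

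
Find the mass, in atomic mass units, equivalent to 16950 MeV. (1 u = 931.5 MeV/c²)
m = E/c² = 18.2 u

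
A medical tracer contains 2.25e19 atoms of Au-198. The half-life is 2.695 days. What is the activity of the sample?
A = λN = 5.787e18 decays/day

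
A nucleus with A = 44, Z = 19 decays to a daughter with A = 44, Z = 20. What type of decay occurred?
ΔA = 0, ΔZ = +1 ⇒ beta-minus decay (β⁻)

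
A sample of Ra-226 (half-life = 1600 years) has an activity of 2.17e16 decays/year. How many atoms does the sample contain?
N = A/λ = 5.009e19 atoms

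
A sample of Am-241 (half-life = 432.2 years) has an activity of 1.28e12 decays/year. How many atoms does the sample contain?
N = A/λ = 7.981e14 atoms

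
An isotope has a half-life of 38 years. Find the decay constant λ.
λ = ln(2)/t½ = 0.01824 year⁻¹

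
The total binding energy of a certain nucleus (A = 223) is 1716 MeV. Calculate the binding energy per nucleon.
B.E./A = 1716/223 = 7.695 MeV/nucleon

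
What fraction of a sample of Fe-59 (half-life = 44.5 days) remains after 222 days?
N/N₀ = (1/2)^(t/t½) = 0.03149 = 3.15%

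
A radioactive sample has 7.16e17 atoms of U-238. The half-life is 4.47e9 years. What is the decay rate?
A = λN = 1.11e8 decays/year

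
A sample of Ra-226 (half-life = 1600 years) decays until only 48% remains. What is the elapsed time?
t = t½ × log₂(N₀/N) = 1694 years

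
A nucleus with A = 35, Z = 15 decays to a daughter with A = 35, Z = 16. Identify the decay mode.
ΔA = 0, ΔZ = +1 ⇒ beta-minus decay (β⁻)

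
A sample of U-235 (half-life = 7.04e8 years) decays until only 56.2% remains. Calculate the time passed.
t = t½ × log₂(N₀/N) = 5.853e8 years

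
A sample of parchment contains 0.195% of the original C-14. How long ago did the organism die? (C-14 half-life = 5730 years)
Age = t½ × log₂(1/ratio) = 51580 years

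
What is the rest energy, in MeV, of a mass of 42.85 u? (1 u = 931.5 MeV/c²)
E = mc² = 39910 MeV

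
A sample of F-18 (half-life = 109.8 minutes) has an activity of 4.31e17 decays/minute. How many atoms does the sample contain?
N = A/λ = 6.827e19 atoms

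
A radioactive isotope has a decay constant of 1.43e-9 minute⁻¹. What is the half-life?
t½ = ln(2)/λ = 4.847e8 minutes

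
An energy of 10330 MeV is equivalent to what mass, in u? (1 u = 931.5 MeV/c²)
m = E/c² = 11.09 u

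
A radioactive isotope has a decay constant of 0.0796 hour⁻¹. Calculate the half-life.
t½ = ln(2)/λ = 8.708 hours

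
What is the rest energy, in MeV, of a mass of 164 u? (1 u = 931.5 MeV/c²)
E = mc² = 1.528e5 MeV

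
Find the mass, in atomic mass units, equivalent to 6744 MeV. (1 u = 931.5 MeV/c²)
m = E/c² = 7.24 u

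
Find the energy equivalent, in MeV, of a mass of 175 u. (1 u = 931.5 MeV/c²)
E = mc² = 1.63e5 MeV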